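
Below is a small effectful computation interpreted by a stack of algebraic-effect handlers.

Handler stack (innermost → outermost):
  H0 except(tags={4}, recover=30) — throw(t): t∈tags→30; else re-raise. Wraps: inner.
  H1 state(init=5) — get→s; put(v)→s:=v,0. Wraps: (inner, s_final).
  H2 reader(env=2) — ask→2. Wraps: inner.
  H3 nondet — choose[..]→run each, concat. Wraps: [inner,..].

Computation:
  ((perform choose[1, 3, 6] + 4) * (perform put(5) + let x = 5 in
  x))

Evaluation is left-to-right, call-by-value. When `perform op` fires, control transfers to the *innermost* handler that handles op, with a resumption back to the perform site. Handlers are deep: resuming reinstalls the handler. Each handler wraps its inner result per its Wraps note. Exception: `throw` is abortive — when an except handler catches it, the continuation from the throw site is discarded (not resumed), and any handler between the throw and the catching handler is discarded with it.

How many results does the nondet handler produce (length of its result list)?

Answer: 3

Step-by-step:
choose[1, 3, 6] @ H3
  branch[0] choose=1:
    put(5) @ H1 ⇒ s:=5
    H0 returns 25
    H1 returns (25, 5)
    H2 returns (25, 5)
    H3 returns [(25, 5)]
  branch[1] choose=3:
    put(5) @ H1 ⇒ s:=5
    H0 returns 35
    H1 returns (35, 5)
    H2 returns (35, 5)
    H3 returns [(35, 5)]
  branch[2] choose=6:
    put(5) @ H1 ⇒ s:=5
    H0 returns 50
    H1 returns (50, 5)
    H2 returns (50, 5)
    H3 returns [(50, 5)]
= [(25, 5), (35, 5), (50, 5)]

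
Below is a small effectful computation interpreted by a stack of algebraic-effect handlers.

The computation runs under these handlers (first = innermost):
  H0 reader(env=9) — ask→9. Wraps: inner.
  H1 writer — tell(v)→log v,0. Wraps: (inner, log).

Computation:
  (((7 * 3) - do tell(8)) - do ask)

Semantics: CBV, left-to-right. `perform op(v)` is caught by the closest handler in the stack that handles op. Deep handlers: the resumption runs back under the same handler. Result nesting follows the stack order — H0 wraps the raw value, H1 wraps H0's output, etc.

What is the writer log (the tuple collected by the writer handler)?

Answer: (8)

Evaluation trace:
tell(8) @ H1 ⇒ log+=8
ask @ H0 ⇒ 9
H0 returns 12
H1 returns (12, (8))
= (12, (8))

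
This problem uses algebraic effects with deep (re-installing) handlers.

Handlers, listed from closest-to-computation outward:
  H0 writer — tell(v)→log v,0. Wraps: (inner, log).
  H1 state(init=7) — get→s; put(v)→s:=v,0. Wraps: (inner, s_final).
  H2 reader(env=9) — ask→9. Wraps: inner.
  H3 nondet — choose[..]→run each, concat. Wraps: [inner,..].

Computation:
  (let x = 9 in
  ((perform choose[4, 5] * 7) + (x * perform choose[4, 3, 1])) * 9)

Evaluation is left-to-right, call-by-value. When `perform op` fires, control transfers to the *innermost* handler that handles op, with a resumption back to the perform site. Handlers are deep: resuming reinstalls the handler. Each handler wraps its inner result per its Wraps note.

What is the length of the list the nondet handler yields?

Answer: 6

Step-by-step:
choose[4, 5] @ H3
  branch[0] choose=4:
    choose[4, 3, 1] @ H3
      branch[0] choose=4:
        H0 returns (576, ())
        H1 returns ((576, ()), 7)
        H2 returns ((576, ()), 7)
        H3 returns [((576, ()), 7)]
      branch[1] choose=3:
        H0 returns (495, ())
        H1 returns ((495, ()), 7)
        H2 returns ((495, ()), 7)
        H3 returns [((495, ()), 7)]
      branch[2] choose=1:
        H0 returns (333, ())
        H1 returns ((333, ()), 7)
        H2 returns ((333, ()), 7)
        H3 returns [((333, ()), 7)]
  branch[1] choose=5:
    choose[4, 3, 1] @ H3
      branch[0] choose=4:
        H0 returns (639, ())
        H1 returns ((639, ()), 7)
        H2 returns ((639, ()), 7)
        H3 returns [((639, ()), 7)]
      branch[1] choose=3:
        H0 returns (558, ())
        H1 returns ((558, ()), 7)
        H2 returns ((558, ()), 7)
        H3 returns [((558, ()), 7)]
      branch[2] choose=1:
        H0 returns (396, ())
        H1 returns ((396, ()), 7)
        H2 returns ((396, ()), 7)
        H3 returns [((396, ()), 7)]
= [((576, ()), 7), ((495, ()), 7), ((333, ()), 7), ((639, ()), 7), ((558, ()), 7), ((396, ()), 7)]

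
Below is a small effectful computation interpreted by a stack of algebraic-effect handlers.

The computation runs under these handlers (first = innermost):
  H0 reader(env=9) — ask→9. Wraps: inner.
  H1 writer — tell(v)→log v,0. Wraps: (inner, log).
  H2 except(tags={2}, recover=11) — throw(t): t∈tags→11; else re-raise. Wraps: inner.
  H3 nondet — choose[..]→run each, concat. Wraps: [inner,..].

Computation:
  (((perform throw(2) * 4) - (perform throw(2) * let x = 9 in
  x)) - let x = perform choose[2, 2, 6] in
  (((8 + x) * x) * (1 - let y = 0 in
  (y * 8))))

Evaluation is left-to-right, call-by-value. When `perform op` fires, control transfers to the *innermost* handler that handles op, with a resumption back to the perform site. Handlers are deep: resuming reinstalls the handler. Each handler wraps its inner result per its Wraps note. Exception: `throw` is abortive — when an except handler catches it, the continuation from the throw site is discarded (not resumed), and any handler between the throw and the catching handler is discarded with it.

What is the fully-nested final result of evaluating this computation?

Step-by-step:
throw(2) @ H2 caught ⇒ 11
H3 returns [11]
= [11]

Answer: [11]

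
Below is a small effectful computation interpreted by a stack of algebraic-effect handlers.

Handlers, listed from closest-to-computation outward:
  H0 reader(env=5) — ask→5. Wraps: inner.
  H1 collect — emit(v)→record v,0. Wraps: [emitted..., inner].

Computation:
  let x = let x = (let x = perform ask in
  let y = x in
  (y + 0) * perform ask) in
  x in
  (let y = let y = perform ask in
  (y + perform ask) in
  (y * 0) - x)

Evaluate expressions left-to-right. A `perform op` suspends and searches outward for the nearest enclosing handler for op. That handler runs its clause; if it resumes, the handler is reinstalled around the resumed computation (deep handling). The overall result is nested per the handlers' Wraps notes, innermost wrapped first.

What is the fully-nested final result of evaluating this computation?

Evaluation trace:
ask @ H0 ⇒ 5
ask @ H0 ⇒ 5
ask @ H0 ⇒ 5
ask @ H0 ⇒ 5
H0 returns -25
H1 returns [-25]
= [-25]

Answer: [-25]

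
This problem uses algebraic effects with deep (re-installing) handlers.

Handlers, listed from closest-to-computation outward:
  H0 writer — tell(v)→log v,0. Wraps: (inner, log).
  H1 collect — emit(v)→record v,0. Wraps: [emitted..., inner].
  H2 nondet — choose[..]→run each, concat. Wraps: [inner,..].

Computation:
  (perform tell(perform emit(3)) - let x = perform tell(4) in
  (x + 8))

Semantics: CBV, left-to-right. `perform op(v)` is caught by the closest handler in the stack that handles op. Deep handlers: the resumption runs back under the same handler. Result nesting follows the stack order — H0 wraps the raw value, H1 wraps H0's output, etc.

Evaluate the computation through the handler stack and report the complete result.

Answer: [[3, (-8, (0, 4))]]

Evaluation trace:
emit(3) @ H1 ⇒ out+=3
tell(0) @ H0 ⇒ log+=0
tell(4) @ H0 ⇒ log+=4
H0 returns (-8, (0, 4))
H1 returns [3, (-8, (0, 4))]
H2 returns [[3, (-8, (0, 4))]]
= [[3, (-8, (0, 4))]]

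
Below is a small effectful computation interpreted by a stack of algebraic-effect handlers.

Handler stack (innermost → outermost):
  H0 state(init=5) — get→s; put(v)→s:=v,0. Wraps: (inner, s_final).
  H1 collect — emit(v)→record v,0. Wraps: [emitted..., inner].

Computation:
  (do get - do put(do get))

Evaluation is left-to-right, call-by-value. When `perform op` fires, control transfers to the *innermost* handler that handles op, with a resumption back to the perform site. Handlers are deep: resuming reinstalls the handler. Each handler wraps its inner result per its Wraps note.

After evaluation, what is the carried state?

Evaluation trace:
get @ H0 ⇒ 5
get @ H0 ⇒ 5
put(5) @ H0 ⇒ s:=5
H0 returns (5, 5)
H1 returns [(5, 5)]
= [(5, 5)]

Answer: 5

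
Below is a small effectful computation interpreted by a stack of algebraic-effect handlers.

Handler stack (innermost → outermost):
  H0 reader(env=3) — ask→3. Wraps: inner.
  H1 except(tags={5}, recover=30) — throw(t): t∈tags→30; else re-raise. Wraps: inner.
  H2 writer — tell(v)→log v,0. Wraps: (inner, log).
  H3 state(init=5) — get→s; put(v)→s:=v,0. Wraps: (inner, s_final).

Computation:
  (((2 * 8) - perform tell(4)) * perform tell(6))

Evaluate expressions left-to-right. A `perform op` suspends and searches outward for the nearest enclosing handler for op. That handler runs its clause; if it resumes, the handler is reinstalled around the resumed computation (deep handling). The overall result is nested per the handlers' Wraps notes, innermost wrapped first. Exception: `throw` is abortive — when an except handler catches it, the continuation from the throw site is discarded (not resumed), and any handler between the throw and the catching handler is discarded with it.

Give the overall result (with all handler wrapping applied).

Answer: ((0, (4, 6)), 5)

Step-by-step:
tell(4) @ H2 ⇒ log+=4
tell(6) @ H2 ⇒ log+=6
H0 returns 0
H1 returns 0
H2 returns (0, (4, 6))
H3 returns ((0, (4, 6)), 5)
= ((0, (4, 6)), 5)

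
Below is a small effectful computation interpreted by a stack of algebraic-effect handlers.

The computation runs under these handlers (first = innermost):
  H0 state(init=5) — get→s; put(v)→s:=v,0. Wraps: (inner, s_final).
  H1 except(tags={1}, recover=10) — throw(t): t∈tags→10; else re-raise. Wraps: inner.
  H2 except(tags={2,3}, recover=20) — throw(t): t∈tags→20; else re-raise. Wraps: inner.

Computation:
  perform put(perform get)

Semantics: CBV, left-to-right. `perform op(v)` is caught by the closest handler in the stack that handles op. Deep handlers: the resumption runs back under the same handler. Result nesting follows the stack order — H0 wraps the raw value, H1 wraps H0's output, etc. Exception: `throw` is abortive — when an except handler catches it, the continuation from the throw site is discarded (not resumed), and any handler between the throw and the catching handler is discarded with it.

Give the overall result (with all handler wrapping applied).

Answer: (0, 5)

Working:
get @ H0 ⇒ 5
put(5) @ H0 ⇒ s:=5
H0 returns (0, 5)
H1 returns (0, 5)
H2 returns (0, 5)
= (0, 5)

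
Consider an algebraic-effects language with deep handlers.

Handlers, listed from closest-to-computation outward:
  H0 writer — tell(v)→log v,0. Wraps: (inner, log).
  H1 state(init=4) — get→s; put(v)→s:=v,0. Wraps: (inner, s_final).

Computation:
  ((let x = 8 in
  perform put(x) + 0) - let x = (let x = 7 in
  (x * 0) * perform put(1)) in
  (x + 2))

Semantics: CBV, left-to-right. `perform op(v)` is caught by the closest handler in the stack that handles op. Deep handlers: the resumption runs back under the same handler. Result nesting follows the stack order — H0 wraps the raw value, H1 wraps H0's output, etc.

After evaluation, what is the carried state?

Answer: 1

Working:
put(8) @ H1 ⇒ s:=8
put(1) @ H1 ⇒ s:=1
H0 returns (-2, ())
H1 returns ((-2, ()), 1)
= ((-2, ()), 1)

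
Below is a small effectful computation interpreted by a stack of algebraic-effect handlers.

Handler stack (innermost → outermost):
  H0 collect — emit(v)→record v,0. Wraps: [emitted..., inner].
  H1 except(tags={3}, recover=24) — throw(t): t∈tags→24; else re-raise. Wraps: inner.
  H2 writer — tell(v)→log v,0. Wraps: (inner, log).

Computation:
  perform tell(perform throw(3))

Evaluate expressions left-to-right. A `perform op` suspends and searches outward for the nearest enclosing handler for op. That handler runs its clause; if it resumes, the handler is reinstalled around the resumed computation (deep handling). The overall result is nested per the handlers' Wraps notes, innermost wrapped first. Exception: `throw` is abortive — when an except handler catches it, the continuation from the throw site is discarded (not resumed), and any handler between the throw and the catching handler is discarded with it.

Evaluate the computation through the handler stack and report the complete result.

Evaluation trace:
throw(3) @ H1 caught ⇒ 24
H2 returns (24, ())
= (24, ())

Answer: (24, ())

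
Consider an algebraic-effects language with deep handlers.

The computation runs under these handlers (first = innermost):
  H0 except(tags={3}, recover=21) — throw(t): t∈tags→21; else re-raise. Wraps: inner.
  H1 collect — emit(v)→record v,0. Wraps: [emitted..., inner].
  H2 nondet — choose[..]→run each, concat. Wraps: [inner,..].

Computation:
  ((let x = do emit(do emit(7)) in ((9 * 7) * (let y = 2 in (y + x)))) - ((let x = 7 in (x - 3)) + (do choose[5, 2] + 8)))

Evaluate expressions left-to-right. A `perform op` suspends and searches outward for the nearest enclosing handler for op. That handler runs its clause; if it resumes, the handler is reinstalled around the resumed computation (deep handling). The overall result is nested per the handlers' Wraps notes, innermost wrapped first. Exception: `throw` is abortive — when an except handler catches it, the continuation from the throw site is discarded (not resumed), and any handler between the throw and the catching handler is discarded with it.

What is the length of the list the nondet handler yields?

Evaluation trace:
emit(7) @ H1 ⇒ out+=7
emit(0) @ H1 ⇒ out+=0
choose[5, 2] @ H2
  branch[0] choose=5:
    H0 returns 109
    H1 returns [7, 0, 109]
    H2 returns [[7, 0, 109]]
  branch[1] choose=2:
    H0 returns 112
    H1 returns [7, 0, 112]
    H2 returns [[7, 0, 112]]
= [[7, 0, 109], [7, 0, 112]]

Answer: 2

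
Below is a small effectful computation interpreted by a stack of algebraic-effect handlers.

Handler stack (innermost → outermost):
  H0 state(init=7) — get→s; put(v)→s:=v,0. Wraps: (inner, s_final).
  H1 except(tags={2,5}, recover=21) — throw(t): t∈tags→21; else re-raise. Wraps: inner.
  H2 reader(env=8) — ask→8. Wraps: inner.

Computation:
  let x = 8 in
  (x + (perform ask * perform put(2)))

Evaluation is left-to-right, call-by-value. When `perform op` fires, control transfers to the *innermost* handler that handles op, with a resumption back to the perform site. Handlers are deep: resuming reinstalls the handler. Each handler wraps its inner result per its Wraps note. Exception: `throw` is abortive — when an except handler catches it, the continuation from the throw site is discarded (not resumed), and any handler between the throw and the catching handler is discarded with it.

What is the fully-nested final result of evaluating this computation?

Evaluation trace:
ask @ H2 ⇒ 8
put(2) @ H0 ⇒ s:=2
H0 returns (8, 2)
H1 returns (8, 2)
H2 returns (8, 2)
= (8, 2)

Answer: (8, 2)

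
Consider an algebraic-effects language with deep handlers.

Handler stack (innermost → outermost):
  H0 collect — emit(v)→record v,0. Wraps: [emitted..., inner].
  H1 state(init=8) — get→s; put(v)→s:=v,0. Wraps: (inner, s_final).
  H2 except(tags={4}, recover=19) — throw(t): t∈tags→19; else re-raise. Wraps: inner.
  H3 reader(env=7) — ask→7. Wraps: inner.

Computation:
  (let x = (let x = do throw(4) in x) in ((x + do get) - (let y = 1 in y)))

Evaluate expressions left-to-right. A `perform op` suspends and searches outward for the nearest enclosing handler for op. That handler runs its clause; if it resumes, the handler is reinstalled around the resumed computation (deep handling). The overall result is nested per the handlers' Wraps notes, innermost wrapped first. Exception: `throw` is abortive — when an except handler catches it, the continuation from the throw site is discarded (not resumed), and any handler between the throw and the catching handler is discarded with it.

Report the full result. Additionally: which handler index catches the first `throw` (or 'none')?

Evaluation trace:
throw(4) @ H2 caught ⇒ 19
H3 returns 19
= 19

Answer: 19 ; first throw caught by: H2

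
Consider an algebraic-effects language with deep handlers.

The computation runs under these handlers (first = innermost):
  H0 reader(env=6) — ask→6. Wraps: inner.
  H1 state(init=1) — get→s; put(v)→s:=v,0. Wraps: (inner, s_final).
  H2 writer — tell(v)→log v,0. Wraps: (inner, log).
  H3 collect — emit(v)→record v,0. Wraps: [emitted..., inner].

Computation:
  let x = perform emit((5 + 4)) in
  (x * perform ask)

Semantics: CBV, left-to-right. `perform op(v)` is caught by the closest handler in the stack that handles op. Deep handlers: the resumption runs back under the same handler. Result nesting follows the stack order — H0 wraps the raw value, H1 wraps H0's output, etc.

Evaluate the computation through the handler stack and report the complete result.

Answer: [9, ((0, 1), ())]

Working:
emit(9) @ H3 ⇒ out+=9
ask @ H0 ⇒ 6
H0 returns 0
H1 returns (0, 1)
H2 returns ((0, 1), ())
H3 returns [9, ((0, 1), ())]
= [9, ((0, 1), ())]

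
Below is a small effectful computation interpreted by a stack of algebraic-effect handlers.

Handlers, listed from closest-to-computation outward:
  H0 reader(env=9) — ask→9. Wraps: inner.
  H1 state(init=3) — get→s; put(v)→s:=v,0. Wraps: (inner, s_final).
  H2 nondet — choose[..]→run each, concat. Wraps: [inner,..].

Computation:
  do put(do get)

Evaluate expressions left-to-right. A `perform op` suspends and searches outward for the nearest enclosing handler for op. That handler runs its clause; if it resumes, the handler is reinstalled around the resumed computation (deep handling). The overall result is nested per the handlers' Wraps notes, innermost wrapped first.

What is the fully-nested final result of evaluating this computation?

Answer: [(0, 3)]

Step-by-step:
get @ H1 ⇒ 3
put(3) @ H1 ⇒ s:=3
H0 returns 0
H1 returns (0, 3)
H2 returns [(0, 3)]
= [(0, 3)]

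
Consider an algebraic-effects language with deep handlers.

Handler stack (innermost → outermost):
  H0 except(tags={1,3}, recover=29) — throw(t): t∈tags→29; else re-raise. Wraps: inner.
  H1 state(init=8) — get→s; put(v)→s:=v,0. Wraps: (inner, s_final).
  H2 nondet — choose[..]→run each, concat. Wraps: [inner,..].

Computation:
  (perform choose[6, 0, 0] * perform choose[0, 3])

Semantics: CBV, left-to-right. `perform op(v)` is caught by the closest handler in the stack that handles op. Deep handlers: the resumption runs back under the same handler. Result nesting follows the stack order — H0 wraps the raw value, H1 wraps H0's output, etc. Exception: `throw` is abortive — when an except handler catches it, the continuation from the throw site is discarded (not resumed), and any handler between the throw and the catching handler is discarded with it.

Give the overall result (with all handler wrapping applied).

Step-by-step:
choose[6, 0, 0] @ H2
  branch[0] choose=6:
    choose[0, 3] @ H2
      branch[0] choose=0:
        H0 returns 0
        H1 returns (0, 8)
        H2 returns [(0, 8)]
      branch[1] choose=3:
        H0 returns 18
        H1 returns (18, 8)
        H2 returns [(18, 8)]
  branch[1] choose=0:
    choose[0, 3] @ H2
      branch[0] choose=0:
        H0 returns 0
        H1 returns (0, 8)
        H2 returns [(0, 8)]
      branch[1] choose=3:
        H0 returns 0
        H1 returns (0, 8)
        H2 returns [(0, 8)]
  branch[2] choose=0:
    choose[0, 3] @ H2
      branch[0] choose=0:
        H0 returns 0
        H1 returns (0, 8)
        H2 returns [(0, 8)]
      branch[1] choose=3:
        H0 returns 0
        H1 returns (0, 8)
        H2 returns [(0, 8)]
= [(0, 8), (18, 8), (0, 8), (0, 8), (0, 8), (0, 8)]

Answer: [(0, 8), (18, 8), (0, 8), (0, 8), (0, 8), (0, 8)]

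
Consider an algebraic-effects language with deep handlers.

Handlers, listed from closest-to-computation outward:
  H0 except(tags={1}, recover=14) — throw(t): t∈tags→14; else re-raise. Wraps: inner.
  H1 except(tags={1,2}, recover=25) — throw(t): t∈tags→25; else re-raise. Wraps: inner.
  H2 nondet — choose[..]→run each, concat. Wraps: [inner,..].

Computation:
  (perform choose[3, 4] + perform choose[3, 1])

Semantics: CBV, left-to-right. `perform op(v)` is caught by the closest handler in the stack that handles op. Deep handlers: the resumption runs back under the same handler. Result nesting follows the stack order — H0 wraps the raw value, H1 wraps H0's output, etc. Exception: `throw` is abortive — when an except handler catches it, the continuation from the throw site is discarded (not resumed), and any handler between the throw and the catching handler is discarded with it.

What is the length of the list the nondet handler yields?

Answer: 4

Evaluation trace:
choose[3, 4] @ H2
  branch[0] choose=3:
    choose[3, 1] @ H2
      branch[0] choose=3:
        H0 returns 6
        H1 returns 6
        H2 returns [6]
      branch[1] choose=1:
        H0 returns 4
        H1 returns 4
        H2 returns [4]
  branch[1] choose=4:
    choose[3, 1] @ H2
      branch[0] choose=3:
        H0 returns 7
        H1 returns 7
        H2 returns [7]
      branch[1] choose=1:
        H0 returns 5
        H1 returns 5
        H2 returns [5]
= [6, 4, 7, 5]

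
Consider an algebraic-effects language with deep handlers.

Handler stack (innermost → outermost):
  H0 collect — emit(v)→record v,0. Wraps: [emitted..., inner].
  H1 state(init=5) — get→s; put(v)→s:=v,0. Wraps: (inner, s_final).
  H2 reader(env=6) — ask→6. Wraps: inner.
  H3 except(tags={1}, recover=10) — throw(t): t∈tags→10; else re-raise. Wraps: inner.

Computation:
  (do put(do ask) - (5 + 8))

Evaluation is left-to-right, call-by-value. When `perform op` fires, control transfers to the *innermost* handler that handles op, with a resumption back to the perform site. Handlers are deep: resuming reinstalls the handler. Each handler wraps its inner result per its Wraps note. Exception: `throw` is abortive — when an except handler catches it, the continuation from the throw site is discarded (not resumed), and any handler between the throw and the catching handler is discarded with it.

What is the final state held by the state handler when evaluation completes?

Step-by-step:
ask @ H2 ⇒ 6
put(6) @ H1 ⇒ s:=6
H0 returns [-13]
H1 returns ([-13], 6)
H2 returns ([-13], 6)
H3 returns ([-13], 6)
= ([-13], 6)

Answer: 6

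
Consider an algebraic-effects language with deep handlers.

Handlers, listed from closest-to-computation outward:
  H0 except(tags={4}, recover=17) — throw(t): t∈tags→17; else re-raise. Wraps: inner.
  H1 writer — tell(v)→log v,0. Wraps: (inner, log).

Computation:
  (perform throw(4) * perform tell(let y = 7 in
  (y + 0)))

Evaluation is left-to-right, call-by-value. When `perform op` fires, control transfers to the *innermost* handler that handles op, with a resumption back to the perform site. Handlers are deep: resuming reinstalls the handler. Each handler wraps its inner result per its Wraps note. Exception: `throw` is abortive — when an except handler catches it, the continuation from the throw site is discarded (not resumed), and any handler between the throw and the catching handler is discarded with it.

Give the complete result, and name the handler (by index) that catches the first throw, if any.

Answer: (17, ()) ; first throw caught by: H0

Working:
throw(4) @ H0 caught ⇒ 17
H1 returns (17, ())
= (17, ())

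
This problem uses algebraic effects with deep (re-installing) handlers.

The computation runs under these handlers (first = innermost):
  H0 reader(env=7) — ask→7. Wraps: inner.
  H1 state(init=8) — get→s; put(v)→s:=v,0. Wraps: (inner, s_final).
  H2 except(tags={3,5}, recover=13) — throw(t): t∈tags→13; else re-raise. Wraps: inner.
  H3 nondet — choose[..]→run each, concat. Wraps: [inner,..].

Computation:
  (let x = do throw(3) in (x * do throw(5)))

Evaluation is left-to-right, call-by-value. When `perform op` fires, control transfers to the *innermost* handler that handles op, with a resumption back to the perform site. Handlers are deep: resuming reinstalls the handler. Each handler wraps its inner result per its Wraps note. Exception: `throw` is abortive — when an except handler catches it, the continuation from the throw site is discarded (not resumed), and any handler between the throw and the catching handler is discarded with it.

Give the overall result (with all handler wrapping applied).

Step-by-step:
throw(3) @ H2 caught ⇒ 13
H3 returns [13]
= [13]

Answer: [13]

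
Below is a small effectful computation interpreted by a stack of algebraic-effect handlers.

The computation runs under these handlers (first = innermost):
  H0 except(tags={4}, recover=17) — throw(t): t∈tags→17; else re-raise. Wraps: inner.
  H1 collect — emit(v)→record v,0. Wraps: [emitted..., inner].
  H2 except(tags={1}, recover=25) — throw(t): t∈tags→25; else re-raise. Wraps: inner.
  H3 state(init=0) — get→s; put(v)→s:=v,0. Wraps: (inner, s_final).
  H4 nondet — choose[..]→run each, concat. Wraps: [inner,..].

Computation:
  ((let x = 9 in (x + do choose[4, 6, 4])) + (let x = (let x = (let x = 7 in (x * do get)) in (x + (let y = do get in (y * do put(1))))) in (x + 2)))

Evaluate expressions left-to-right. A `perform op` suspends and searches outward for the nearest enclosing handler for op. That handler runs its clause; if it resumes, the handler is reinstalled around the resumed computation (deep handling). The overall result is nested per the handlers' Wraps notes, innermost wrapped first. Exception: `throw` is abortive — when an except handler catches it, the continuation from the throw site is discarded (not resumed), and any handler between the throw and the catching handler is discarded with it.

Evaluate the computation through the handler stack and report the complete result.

Answer: [([15], 1), ([17], 1), ([15], 1)]

Step-by-step:
choose[4, 6, 4] @ H4
  branch[0] choose=4:
    get @ H3 ⇒ 0
    get @ H3 ⇒ 0
    put(1) @ H3 ⇒ s:=1
    H0 returns 15
    H1 returns [15]
    H2 returns [15]
    H3 returns ([15], 1)
    H4 returns [([15], 1)]
  branch[1] choose=6:
    get @ H3 ⇒ 0
    get @ H3 ⇒ 0
    put(1) @ H3 ⇒ s:=1
    H0 returns 17
    H1 returns [17]
    H2 returns [17]
    H3 returns ([17], 1)
    H4 returns [([17], 1)]
  branch[2] choose=4:
    get @ H3 ⇒ 0
    get @ H3 ⇒ 0
    put(1) @ H3 ⇒ s:=1
    H0 returns 15
    H1 returns [15]
    H2 returns [15]
    H3 returns ([15], 1)
    H4 returns [([15], 1)]
= [([15], 1), ([17], 1), ([15], 1)]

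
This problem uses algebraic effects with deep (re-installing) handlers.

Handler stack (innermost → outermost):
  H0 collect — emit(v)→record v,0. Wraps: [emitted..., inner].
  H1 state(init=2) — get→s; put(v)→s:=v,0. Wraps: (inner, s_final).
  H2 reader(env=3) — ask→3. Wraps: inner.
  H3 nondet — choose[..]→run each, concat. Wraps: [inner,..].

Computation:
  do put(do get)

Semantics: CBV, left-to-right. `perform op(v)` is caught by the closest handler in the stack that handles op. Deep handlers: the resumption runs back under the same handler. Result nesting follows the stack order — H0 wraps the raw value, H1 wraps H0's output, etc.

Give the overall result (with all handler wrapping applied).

Answer: [([0], 2)]

Step-by-step:
get @ H1 ⇒ 2
put(2) @ H1 ⇒ s:=2
H0 returns [0]
H1 returns ([0], 2)
H2 returns ([0], 2)
H3 returns [([0], 2)]
= [([0], 2)]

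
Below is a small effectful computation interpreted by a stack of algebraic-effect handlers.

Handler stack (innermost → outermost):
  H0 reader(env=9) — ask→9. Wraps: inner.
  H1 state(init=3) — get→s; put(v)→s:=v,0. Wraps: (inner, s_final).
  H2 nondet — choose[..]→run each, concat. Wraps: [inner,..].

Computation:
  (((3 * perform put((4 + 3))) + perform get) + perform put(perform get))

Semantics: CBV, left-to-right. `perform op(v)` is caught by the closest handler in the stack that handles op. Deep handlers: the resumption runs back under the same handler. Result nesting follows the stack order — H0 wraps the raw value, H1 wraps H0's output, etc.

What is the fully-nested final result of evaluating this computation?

Evaluation trace:
put(7) @ H1 ⇒ s:=7
get @ H1 ⇒ 7
get @ H1 ⇒ 7
put(7) @ H1 ⇒ s:=7
H0 returns 7
H1 returns (7, 7)
H2 returns [(7, 7)]
= [(7, 7)]

Answer: [(7, 7)]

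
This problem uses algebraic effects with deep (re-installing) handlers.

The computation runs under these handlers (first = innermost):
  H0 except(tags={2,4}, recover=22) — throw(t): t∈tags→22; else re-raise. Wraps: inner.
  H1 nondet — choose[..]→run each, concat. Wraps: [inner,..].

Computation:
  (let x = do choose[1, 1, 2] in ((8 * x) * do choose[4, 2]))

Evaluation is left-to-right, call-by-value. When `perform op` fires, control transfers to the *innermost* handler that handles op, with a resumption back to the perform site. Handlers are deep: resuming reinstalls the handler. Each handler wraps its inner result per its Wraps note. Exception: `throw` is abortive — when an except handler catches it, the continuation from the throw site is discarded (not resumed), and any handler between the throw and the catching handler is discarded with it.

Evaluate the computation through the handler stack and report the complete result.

Working:
choose[1, 1, 2] @ H1
  branch[0] choose=1:
    choose[4, 2] @ H1
      branch[0] choose=4:
        H0 returns 32
        H1 returns [32]
      branch[1] choose=2:
        H0 returns 16
        H1 returns [16]
  branch[1] choose=1:
    choose[4, 2] @ H1
      branch[0] choose=4:
        H0 returns 32
        H1 returns [32]
      branch[1] choose=2:
        H0 returns 16
        H1 returns [16]
  branch[2] choose=2:
    choose[4, 2] @ H1
      branch[0] choose=4:
        H0 returns 64
        H1 returns [64]
      branch[1] choose=2:
        H0 returns 32
        H1 returns [32]
= [32, 16, 32, 16, 64, 32]

Answer: [32, 16, 32, 16, 64, 32]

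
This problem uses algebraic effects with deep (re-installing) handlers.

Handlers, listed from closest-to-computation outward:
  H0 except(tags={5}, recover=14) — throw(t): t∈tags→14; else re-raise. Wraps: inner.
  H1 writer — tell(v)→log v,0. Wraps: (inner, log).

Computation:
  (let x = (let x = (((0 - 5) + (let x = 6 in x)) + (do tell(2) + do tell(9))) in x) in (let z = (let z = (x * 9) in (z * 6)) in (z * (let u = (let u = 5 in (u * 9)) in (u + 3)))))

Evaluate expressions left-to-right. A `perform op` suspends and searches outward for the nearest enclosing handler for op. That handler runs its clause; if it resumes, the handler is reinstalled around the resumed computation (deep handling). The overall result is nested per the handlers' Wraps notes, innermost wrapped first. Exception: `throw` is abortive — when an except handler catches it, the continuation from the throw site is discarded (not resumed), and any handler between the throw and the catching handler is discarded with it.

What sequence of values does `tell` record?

Answer: (2, 9)

Evaluation trace:
tell(2) @ H1 ⇒ log+=2
tell(9) @ H1 ⇒ log+=9
H0 returns 2592
H1 returns (2592, (2, 9))
= (2592, (2, 9))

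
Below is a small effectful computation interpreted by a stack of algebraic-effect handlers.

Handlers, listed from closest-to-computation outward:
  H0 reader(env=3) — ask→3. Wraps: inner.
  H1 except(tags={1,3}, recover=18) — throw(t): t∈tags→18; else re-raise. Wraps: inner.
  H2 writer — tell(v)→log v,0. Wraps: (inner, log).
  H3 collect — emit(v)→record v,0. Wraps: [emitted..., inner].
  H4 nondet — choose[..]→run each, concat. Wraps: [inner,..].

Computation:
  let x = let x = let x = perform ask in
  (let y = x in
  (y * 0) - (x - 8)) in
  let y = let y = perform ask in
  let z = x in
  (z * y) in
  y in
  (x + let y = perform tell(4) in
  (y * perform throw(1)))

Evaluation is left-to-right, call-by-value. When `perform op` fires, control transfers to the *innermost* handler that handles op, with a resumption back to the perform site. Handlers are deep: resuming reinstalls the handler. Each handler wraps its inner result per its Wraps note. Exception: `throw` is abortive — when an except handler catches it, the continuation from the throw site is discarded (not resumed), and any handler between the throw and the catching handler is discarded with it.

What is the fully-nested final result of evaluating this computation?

Evaluation trace:
ask @ H0 ⇒ 3
ask @ H0 ⇒ 3
tell(4) @ H2 ⇒ log+=4
throw(1) @ H1 caught ⇒ 18
H2 returns (18, (4))
H3 returns [(18, (4))]
H4 returns [[(18, (4))]]
= [[(18, (4))]]

Answer: [[(18, (4))]]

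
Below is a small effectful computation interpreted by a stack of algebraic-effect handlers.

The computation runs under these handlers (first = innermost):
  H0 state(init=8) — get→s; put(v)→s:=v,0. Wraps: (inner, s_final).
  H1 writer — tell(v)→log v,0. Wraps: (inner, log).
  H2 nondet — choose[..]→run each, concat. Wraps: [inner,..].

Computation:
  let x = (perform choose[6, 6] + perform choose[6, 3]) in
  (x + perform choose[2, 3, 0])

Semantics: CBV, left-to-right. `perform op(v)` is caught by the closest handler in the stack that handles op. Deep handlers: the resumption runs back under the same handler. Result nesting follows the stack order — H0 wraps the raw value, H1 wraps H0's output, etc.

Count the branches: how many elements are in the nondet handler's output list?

Working:
choose[6, 6] @ H2
  branch[0] choose=6:
    choose[6, 3] @ H2
      branch[0] choose=6:
        choose[2, 3, 0] @ H2
          branch[0] choose=2:
            H0 returns (14, 8)
            H1 returns ((14, 8), ())
            H2 returns [((14, 8), ())]
          branch[1] choose=3:
            H0 returns (15, 8)
            H1 returns ((15, 8), ())
            H2 returns [((15, 8), ())]
          branch[2] choose=0:
            H0 returns (12, 8)
            H1 returns ((12, 8), ())
            H2 returns [((12, 8), ())]
      branch[1] choose=3:
        choose[2, 3, 0] @ H2
          branch[0] choose=2:
            H0 returns (11, 8)
            H1 returns ((11, 8), ())
            H2 returns [((11, 8), ())]
          branch[1] choose=3:
            H0 returns (12, 8)
            H1 returns ((12, 8), ())
            H2 returns [((12, 8), ())]
          branch[2] choose=0:
            H0 returns (9, 8)
            H1 returns ((9, 8), ())
            H2 returns [((9, 8), ())]
  branch[1] choose=6:
    choose[6, 3] @ H2
      branch[0] choose=6:
        choose[2, 3, 0] @ H2
          branch[0] choose=2:
            H0 returns (14, 8)
            H1 returns ((14, 8), ())
            H2 returns [((14, 8), ())]
          branch[1] choose=3:
            H0 returns (15, 8)
            H1 returns ((15, 8), ())
            H2 returns [((15, 8), ())]
          branch[2] choose=0:
            H0 returns (12, 8)
            H1 returns ((12, 8), ())
            H2 returns [((12, 8), ())]
      branch[1] choose=3:
        choose[2, 3, 0] @ H2
          branch[0] choose=2:
            H0 returns (11, 8)
            H1 returns ((11, 8), ())
            H2 returns [((11, 8), ())]
          branch[1] choose=3:
            H0 returns (12, 8)
            H1 returns ((12, 8), ())
            H2 returns [((12, 8), ())]
          branch[2] choose=0:
            H0 returns (9, 8)
            H1 returns ((9, 8), ())
            H2 returns [((9, 8), ())]
= [((14, 8), ()), ((15, 8), ()), ((12, 8), ()), ((11, 8), ()), ((12, 8), ()), ((9, 8), ()), ((14, 8), ()), ((15, 8), ()), ((12, 8), ()), ((11, 8), ()), ((12, 8), ()), ((9, 8), ())]

Answer: 12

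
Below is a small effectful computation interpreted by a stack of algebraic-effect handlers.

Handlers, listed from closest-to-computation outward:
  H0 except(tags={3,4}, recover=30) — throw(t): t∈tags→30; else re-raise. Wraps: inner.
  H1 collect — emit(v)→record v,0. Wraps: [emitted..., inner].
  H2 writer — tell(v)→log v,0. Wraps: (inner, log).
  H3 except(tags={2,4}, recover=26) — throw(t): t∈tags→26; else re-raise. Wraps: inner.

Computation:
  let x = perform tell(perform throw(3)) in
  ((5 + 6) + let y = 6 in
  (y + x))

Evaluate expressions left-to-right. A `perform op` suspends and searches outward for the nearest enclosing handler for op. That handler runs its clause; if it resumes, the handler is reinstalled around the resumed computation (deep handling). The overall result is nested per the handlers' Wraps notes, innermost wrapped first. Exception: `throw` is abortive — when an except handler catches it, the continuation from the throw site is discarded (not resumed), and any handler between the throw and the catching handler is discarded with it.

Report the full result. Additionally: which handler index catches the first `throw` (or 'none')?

Step-by-step:
throw(3) @ H0 caught ⇒ 30
H1 returns [30]
H2 returns ([30], ())
H3 returns ([30], ())
= ([30], ())

Answer: ([30], ()) ; first throw caught by: H0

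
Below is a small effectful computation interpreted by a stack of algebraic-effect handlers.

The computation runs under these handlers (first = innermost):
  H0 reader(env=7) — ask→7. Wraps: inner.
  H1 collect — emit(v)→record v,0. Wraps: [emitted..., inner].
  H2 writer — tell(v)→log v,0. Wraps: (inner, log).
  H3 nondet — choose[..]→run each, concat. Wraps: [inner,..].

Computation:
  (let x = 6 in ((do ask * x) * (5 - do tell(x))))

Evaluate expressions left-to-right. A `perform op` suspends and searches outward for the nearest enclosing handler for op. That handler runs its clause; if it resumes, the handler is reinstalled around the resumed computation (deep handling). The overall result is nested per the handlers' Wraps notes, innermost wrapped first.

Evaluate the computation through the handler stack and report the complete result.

Step-by-step:
ask @ H0 ⇒ 7
tell(6) @ H2 ⇒ log+=6
H0 returns 210
H1 returns [210]
H2 returns ([210], (6))
H3 returns [([210], (6))]
= [([210], (6))]

Answer: [([210], (6))]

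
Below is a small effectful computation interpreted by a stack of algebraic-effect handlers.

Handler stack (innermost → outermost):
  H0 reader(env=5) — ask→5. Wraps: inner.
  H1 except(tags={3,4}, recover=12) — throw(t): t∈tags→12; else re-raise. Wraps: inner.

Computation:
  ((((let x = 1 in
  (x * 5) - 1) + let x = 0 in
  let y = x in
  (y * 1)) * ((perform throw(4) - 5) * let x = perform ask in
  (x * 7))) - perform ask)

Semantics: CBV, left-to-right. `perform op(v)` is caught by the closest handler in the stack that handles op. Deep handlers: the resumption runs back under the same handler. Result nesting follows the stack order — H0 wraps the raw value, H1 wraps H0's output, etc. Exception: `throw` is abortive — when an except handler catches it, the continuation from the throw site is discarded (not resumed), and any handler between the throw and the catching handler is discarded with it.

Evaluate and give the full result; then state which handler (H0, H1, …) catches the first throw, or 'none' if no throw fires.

Working:
throw(4) @ H1 caught ⇒ 12
= 12

Answer: 12 ; first throw caught by: H1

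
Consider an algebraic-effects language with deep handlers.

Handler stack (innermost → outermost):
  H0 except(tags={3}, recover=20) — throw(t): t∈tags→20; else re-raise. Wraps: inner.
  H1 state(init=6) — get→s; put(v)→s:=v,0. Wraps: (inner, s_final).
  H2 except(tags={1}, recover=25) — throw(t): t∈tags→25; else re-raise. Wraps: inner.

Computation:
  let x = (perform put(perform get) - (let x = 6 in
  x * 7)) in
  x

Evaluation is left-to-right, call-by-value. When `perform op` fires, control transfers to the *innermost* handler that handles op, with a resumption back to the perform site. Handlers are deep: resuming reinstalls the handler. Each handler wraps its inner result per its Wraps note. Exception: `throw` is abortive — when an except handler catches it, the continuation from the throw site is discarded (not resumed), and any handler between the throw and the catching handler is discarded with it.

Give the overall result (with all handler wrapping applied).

Answer: (-42, 6)

Working:
get @ H1 ⇒ 6
put(6) @ H1 ⇒ s:=6
H0 returns -42
H1 returns (-42, 6)
H2 returns (-42, 6)
= (-42, 6)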